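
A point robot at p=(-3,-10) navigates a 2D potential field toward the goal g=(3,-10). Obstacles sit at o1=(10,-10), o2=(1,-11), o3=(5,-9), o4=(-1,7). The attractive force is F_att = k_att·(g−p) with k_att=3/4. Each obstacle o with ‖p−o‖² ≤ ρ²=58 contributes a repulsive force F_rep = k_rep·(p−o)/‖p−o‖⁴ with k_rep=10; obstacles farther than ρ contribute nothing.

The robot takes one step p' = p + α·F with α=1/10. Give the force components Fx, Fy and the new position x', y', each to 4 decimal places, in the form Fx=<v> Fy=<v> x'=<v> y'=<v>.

F_att = 3/4·(g−p) = 3/4·(6,0) = (4.5000,0.0000)
o1: d²=169 > ρ²=58 → inactive
o2: d²=17 ≤ ρ²=58; F_rep = 10·(-4,1)/17² = (-0.1384,0.0346)
o3: d²=65 > ρ²=58 → inactive
o4: d²=293 > ρ²=58 → inactive
F = F_att + ΣF_rep = (4.3616,0.0346)
p' = p + 1/10·F = (-2.5638,-9.9965)

Fx=4.3616 Fy=0.0346 x'=-2.5638 y'=-9.9965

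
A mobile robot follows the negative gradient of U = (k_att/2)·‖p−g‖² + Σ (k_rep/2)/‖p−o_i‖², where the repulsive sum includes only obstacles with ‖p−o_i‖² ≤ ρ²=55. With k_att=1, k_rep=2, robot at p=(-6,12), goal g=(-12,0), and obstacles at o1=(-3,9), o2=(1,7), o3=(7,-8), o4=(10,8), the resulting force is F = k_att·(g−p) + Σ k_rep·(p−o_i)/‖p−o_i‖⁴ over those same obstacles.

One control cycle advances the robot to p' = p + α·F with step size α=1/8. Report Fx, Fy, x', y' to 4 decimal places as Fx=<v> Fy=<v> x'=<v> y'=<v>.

F_att = 1·(g−p) = 1·(-6,-12) = (-6.0000,-12.0000)
o1: d²=18 ≤ ρ²=55; F_rep = 2·(-3,3)/18² = (-0.0185,0.0185)
o2: d²=74 > ρ²=55 → inactive
o3: d²=569 > ρ²=55 → inactive
o4: d²=272 > ρ²=55 → inactive
F = F_att + ΣF_rep = (-6.0185,-11.9815)
p' = p + 1/8·F = (-6.7523,10.5023)

Fx=-6.0185 Fy=-11.9815 x'=-6.7523 y'=10.5023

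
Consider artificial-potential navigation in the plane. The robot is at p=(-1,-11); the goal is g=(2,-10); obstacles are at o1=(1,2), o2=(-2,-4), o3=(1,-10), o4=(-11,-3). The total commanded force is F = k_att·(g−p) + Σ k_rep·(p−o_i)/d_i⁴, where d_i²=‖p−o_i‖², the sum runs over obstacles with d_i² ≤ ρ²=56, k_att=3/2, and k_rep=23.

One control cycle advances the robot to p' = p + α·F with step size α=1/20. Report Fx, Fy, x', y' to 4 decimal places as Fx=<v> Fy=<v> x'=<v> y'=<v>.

F_att = 3/2·(g−p) = 3/2·(3,1) = (4.5000,1.5000)
o1: d²=173 > ρ²=56 → inactive
o2: d²=50 ≤ ρ²=56; F_rep = 23·(1,-7)/50² = (0.0092,-0.0644)
o3: d²=5 ≤ ρ²=56; F_rep = 23·(-2,-1)/5² = (-1.8400,-0.9200)
o4: d²=164 > ρ²=56 → inactive
F = F_att + ΣF_rep = (2.6692,0.5156)
p' = p + 1/20·F = (-0.8665,-10.9742)

Fx=2.6692 Fy=0.5156 x'=-0.8665 y'=-10.9742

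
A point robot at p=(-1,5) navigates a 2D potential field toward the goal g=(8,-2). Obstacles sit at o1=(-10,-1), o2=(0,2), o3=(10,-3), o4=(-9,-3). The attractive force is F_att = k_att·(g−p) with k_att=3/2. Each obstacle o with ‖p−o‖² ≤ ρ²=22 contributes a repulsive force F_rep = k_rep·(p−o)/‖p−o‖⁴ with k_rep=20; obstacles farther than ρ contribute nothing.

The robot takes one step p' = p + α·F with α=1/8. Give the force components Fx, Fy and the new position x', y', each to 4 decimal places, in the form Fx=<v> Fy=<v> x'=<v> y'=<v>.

Fx=13.3000 Fy=-9.9000 x'=0.6625 y'=3.7625

F_att = 3/2·(g−p) = 3/2·(9,-7) = (13.5000,-10.5000)
o1: d²=117 > ρ²=22 → inactive
o2: d²=10 ≤ ρ²=22; F_rep = 20·(-1,3)/10² = (-0.2000,0.6000)
o3: d²=185 > ρ²=22 → inactive
o4: d²=128 > ρ²=22 → inactive
F = F_att + ΣF_rep = (13.3000,-9.9000)
p' = p + 1/8·F = (0.6625,3.7625)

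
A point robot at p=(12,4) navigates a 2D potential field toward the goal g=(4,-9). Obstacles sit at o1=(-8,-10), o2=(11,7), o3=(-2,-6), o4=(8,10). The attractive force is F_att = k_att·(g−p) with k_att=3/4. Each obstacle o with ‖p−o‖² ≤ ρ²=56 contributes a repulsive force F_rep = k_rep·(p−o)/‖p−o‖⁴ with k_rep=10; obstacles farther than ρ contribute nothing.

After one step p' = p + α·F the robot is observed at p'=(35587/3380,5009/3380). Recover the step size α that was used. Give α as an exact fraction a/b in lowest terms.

F_att = 3/4·(g−p) = 3/4·(-8,-13) = (-6.0000,-9.7500)
o1: d²=596 > ρ²=56 → inactive
o2: d²=10 ≤ ρ²=56; F_rep = 10·(1,-3)/10² = (0.1000,-0.3000)
o3: d²=296 > ρ²=56 → inactive
o4: d²=52 ≤ ρ²=56; F_rep = 10·(4,-6)/52² = (0.0148,-0.0222)
F = F_att + ΣF_rep = (-5.8852,-10.0722)
Δp = p'−p = (-1.4713,-2.5180); α = Δx/Fx = (-4973/3380) / (-4973/845) = 1/4
check: Δy/Fy = (-8511/3380) / (-8511/845) = 1/4 ✓

α = 1/4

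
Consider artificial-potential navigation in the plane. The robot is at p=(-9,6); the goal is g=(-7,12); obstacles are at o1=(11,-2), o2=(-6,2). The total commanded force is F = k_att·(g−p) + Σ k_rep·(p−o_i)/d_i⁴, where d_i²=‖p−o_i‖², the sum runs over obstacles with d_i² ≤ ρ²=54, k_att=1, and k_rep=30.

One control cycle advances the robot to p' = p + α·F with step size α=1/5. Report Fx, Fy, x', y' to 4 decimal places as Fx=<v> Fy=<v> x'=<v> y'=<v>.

Fx=1.8560 Fy=6.1920 x'=-8.6288 y'=7.2384

F_att = 1·(g−p) = 1·(2,6) = (2.0000,6.0000)
o1: d²=464 > ρ²=54 → inactive
o2: d²=25 ≤ ρ²=54; F_rep = 30·(-3,4)/25² = (-0.1440,0.1920)
F = F_att + ΣF_rep = (1.8560,6.1920)
p' = p + 1/5·F = (-8.6288,7.2384)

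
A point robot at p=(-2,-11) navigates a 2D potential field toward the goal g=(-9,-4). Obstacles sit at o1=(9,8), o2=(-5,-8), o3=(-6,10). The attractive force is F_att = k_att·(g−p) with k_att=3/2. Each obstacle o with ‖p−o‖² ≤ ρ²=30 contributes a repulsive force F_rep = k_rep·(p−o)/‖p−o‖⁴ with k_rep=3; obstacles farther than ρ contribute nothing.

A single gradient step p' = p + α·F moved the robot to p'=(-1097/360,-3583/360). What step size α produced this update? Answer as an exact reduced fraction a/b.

α = 1/10

F_att = 3/2·(g−p) = 3/2·(-7,7) = (-10.5000,10.5000)
o1: d²=482 > ρ²=30 → inactive
o2: d²=18 ≤ ρ²=30; F_rep = 3·(3,-3)/18² = (0.0278,-0.0278)
o3: d²=457 > ρ²=30 → inactive
F = F_att + ΣF_rep = (-10.4722,10.4722)
Δp = p'−p = (-1.0472,1.0472); α = Δx/Fx = (-377/360) / (-377/36) = 1/10
check: Δy/Fy = (377/360) / (377/36) = 1/10 ✓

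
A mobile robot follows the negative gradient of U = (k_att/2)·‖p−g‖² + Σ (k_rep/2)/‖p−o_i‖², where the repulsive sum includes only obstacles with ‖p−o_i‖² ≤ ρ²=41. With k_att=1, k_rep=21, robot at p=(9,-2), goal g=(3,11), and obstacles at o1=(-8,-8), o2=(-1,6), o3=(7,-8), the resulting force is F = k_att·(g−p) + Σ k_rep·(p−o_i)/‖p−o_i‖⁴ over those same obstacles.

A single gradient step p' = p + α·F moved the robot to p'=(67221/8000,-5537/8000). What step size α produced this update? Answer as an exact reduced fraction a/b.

F_att = 1·(g−p) = 1·(-6,13) = (-6.0000,13.0000)
o1: d²=325 > ρ²=41 → inactive
o2: d²=164 > ρ²=41 → inactive
o3: d²=40 ≤ ρ²=41; F_rep = 21·(2,6)/40² = (0.0262,0.0788)
F = F_att + ΣF_rep = (-5.9737,13.0787)
Δp = p'−p = (-0.5974,1.3079); α = Δx/Fx = (-4779/8000) / (-4779/800) = 1/10
check: Δy/Fy = (10463/8000) / (10463/800) = 1/10 ✓

α = 1/10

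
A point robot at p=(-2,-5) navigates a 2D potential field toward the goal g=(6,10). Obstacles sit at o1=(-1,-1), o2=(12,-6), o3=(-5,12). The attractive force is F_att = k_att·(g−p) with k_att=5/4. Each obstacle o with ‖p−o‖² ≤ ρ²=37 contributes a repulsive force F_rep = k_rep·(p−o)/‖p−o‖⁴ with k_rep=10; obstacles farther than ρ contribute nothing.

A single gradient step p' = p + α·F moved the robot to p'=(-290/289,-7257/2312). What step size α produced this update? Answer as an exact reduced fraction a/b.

α = 1/10

F_att = 5/4·(g−p) = 5/4·(8,15) = (10.0000,18.7500)
o1: d²=17 ≤ ρ²=37; F_rep = 10·(-1,-4)/17² = (-0.0346,-0.1384)
o2: d²=197 > ρ²=37 → inactive
o3: d²=298 > ρ²=37 → inactive
F = F_att + ΣF_rep = (9.9654,18.6116)
Δp = p'−p = (0.9965,1.8612); α = Δx/Fx = (288/289) / (2880/289) = 1/10
check: Δy/Fy = (4303/2312) / (21515/1156) = 1/10 ✓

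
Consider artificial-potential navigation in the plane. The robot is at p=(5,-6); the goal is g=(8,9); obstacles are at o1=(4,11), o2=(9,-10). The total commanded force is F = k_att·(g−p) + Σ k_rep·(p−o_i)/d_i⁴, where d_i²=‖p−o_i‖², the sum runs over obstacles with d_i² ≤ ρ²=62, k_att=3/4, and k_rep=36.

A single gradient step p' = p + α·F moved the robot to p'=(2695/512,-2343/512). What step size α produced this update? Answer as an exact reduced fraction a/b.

α = 1/8

F_att = 3/4·(g−p) = 3/4·(3,15) = (2.2500,11.2500)
o1: d²=290 > ρ²=62 → inactive
o2: d²=32 ≤ ρ²=62; F_rep = 36·(-4,4)/32² = (-0.1406,0.1406)
F = F_att + ΣF_rep = (2.1094,11.3906)
Δp = p'−p = (0.2637,1.4238); α = Δx/Fx = (135/512) / (135/64) = 1/8
check: Δy/Fy = (729/512) / (729/64) = 1/8 ✓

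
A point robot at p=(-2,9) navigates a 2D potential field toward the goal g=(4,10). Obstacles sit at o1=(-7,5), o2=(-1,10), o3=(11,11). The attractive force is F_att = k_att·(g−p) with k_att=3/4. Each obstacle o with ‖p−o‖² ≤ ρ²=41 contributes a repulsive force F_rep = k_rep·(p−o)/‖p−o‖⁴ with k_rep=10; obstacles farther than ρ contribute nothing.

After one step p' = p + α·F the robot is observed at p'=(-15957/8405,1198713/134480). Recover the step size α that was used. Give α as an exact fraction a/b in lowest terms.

α = 1/20

F_att = 3/4·(g−p) = 3/4·(6,1) = (4.5000,0.7500)
o1: d²=41 ≤ ρ²=41; F_rep = 10·(5,4)/41² = (0.0297,0.0238)
o2: d²=2 ≤ ρ²=41; F_rep = 10·(-1,-1)/2² = (-2.5000,-2.5000)
o3: d²=173 > ρ²=41 → inactive
F = F_att + ΣF_rep = (2.0297,-1.7262)
Δp = p'−p = (0.1015,-0.0863); α = Δx/Fx = (853/8405) / (3412/1681) = 1/20
check: Δy/Fy = (-11607/134480) / (-11607/6724) = 1/20 ✓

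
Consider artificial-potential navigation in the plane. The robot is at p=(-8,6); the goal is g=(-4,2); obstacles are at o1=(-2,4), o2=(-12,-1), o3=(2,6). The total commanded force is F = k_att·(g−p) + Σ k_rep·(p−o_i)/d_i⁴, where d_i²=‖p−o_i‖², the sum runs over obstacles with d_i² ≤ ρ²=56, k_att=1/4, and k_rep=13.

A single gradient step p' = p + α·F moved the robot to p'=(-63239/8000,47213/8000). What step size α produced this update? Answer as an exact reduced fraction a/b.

F_att = 1/4·(g−p) = 1/4·(4,-4) = (1.0000,-1.0000)
o1: d²=40 ≤ ρ²=56; F_rep = 13·(-6,2)/40² = (-0.0488,0.0163)
o2: d²=65 > ρ²=56 → inactive
o3: d²=100 > ρ²=56 → inactive
F = F_att + ΣF_rep = (0.9513,-0.9838)
Δp = p'−p = (0.0951,-0.0984); α = Δx/Fx = (761/8000) / (761/800) = 1/10
check: Δy/Fy = (-787/8000) / (-787/800) = 1/10 ✓

α = 1/10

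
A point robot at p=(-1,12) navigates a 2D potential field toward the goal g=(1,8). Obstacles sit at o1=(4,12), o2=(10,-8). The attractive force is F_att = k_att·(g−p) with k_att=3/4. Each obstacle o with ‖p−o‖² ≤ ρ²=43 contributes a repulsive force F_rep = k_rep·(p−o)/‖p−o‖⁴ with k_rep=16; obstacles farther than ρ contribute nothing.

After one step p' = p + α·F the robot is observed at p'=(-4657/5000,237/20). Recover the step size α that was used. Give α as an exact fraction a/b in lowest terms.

α = 1/20

F_att = 3/4·(g−p) = 3/4·(2,-4) = (1.5000,-3.0000)
o1: d²=25 ≤ ρ²=43; F_rep = 16·(-5,0)/25² = (-0.1280,0.0000)
o2: d²=521 > ρ²=43 → inactive
F = F_att + ΣF_rep = (1.3720,-3.0000)
Δp = p'−p = (0.0686,-0.1500); α = Δx/Fx = (343/5000) / (343/250) = 1/20
check: Δy/Fy = (-3/20) / (-3) = 1/20 ✓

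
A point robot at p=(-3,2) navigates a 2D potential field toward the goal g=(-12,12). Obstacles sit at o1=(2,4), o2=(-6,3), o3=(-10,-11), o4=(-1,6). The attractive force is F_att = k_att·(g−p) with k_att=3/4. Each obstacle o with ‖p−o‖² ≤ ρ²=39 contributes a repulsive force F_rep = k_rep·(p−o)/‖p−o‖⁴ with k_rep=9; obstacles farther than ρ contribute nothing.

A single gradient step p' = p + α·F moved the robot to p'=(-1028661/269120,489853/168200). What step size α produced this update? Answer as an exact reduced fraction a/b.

α = 1/8

F_att = 3/4·(g−p) = 3/4·(-9,10) = (-6.7500,7.5000)
o1: d²=29 ≤ ρ²=39; F_rep = 9·(-5,-2)/29² = (-0.0535,-0.0214)
o2: d²=10 ≤ ρ²=39; F_rep = 9·(3,-1)/10² = (0.2700,-0.0900)
o3: d²=218 > ρ²=39 → inactive
o4: d²=20 ≤ ρ²=39; F_rep = 9·(-2,-4)/20² = (-0.0450,-0.0900)
F = F_att + ΣF_rep = (-6.5785,7.2986)
Δp = p'−p = (-0.8223,0.9123); α = Δx/Fx = (-221301/269120) / (-221301/33640) = 1/8
check: Δy/Fy = (153453/168200) / (153453/21025) = 1/8 ✓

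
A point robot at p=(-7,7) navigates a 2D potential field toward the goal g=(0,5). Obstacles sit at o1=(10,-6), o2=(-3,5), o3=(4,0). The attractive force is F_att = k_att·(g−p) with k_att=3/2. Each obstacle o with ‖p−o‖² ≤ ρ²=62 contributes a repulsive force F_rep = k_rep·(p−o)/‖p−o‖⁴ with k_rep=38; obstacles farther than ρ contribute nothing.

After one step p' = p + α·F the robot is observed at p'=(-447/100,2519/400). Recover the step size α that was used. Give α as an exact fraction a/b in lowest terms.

α = 1/4

F_att = 3/2·(g−p) = 3/2·(7,-2) = (10.5000,-3.0000)
o1: d²=458 > ρ²=62 → inactive
o2: d²=20 ≤ ρ²=62; F_rep = 38·(-4,2)/20² = (-0.3800,0.1900)
o3: d²=170 > ρ²=62 → inactive
F = F_att + ΣF_rep = (10.1200,-2.8100)
Δp = p'−p = (2.5300,-0.7025); α = Δx/Fx = (253/100) / (253/25) = 1/4
check: Δy/Fy = (-281/400) / (-281/100) = 1/4 ✓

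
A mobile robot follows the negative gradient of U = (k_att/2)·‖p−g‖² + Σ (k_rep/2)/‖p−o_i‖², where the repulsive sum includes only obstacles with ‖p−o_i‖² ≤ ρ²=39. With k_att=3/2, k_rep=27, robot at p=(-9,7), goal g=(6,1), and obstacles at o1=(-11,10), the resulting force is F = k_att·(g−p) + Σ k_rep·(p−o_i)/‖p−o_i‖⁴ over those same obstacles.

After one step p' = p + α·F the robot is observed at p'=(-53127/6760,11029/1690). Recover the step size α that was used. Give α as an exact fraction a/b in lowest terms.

F_att = 3/2·(g−p) = 3/2·(15,-6) = (22.5000,-9.0000)
o1: d²=13 ≤ ρ²=39; F_rep = 27·(2,-3)/13² = (0.3195,-0.4793)
F = F_att + ΣF_rep = (22.8195,-9.4793)
Δp = p'−p = (1.1410,-0.4740); α = Δx/Fx = (7713/6760) / (7713/338) = 1/20
check: Δy/Fy = (-801/1690) / (-1602/169) = 1/20 ✓

α = 1/20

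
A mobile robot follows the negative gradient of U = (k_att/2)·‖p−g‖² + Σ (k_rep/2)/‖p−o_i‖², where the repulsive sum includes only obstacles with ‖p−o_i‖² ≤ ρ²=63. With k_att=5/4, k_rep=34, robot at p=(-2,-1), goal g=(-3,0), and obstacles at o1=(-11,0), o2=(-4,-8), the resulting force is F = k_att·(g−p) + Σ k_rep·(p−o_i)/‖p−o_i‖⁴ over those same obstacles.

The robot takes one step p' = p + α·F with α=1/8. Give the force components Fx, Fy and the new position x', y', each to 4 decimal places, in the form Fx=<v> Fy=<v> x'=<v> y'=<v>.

F_att = 5/4·(g−p) = 5/4·(-1,1) = (-1.2500,1.2500)
o1: d²=82 > ρ²=63 → inactive
o2: d²=53 ≤ ρ²=63; F_rep = 34·(2,7)/53² = (0.0242,0.0847)
F = F_att + ΣF_rep = (-1.2258,1.3347)
p' = p + 1/8·F = (-2.1532,-0.8332)

Fx=-1.2258 Fy=1.3347 x'=-2.1532 y'=-0.8332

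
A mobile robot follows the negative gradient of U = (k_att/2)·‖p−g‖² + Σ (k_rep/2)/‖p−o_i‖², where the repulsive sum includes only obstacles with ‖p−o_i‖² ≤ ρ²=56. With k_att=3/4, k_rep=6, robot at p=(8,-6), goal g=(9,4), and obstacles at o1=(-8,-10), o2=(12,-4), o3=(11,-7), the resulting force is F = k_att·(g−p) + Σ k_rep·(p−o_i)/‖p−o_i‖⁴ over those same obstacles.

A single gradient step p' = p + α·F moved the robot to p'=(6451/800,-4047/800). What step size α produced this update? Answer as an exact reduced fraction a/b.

F_att = 3/4·(g−p) = 3/4·(1,10) = (0.7500,7.5000)
o1: d²=272 > ρ²=56 → inactive
o2: d²=20 ≤ ρ²=56; F_rep = 6·(-4,-2)/20² = (-0.0600,-0.0300)
o3: d²=10 ≤ ρ²=56; F_rep = 6·(-3,1)/10² = (-0.1800,0.0600)
F = F_att + ΣF_rep = (0.5100,7.5300)
Δp = p'−p = (0.0638,0.9413); α = Δx/Fx = (51/800) / (51/100) = 1/8
check: Δy/Fy = (753/800) / (753/100) = 1/8 ✓

α = 1/8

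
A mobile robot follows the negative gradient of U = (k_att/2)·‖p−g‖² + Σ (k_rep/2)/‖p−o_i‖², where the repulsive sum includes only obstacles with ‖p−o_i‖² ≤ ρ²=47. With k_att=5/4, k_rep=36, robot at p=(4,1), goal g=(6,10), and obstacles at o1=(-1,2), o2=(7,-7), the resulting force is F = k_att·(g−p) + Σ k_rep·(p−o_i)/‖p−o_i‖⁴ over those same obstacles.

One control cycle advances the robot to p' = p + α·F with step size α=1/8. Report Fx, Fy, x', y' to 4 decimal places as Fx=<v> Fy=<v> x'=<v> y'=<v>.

Fx=2.7663 Fy=11.1967 x'=4.3458 y'=2.3996

F_att = 5/4·(g−p) = 5/4·(2,9) = (2.5000,11.2500)
o1: d²=26 ≤ ρ²=47; F_rep = 36·(5,-1)/26² = (0.2663,-0.0533)
o2: d²=73 > ρ²=47 → inactive
F = F_att + ΣF_rep = (2.7663,11.1967)
p' = p + 1/8·F = (4.3458,2.3996)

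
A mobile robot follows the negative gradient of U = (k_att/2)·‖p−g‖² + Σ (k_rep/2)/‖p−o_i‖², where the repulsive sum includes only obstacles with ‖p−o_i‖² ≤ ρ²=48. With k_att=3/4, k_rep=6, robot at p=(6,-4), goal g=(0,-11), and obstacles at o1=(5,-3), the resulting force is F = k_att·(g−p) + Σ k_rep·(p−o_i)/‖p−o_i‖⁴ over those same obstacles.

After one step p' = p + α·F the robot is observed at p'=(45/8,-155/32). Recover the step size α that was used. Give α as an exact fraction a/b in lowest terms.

α = 1/8

F_att = 3/4·(g−p) = 3/4·(-6,-7) = (-4.5000,-5.2500)
o1: d²=2 ≤ ρ²=48; F_rep = 6·(1,-1)/2² = (1.5000,-1.5000)
F = F_att + ΣF_rep = (-3.0000,-6.7500)
Δp = p'−p = (-0.3750,-0.8438); α = Δx/Fx = (-3/8) / (-3) = 1/8
check: Δy/Fy = (-27/32) / (-27/4) = 1/8 ✓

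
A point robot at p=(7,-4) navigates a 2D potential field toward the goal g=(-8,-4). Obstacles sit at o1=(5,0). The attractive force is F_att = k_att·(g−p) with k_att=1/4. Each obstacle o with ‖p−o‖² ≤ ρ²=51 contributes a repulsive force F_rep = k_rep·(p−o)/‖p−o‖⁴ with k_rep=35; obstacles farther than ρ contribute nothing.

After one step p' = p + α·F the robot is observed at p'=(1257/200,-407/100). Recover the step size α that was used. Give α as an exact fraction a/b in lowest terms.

F_att = 1/4·(g−p) = 1/4·(-15,0) = (-3.7500,0.0000)
o1: d²=20 ≤ ρ²=51; F_rep = 35·(2,-4)/20² = (0.1750,-0.3500)
F = F_att + ΣF_rep = (-3.5750,-0.3500)
Δp = p'−p = (-0.7150,-0.0700); α = Δx/Fx = (-143/200) / (-143/40) = 1/5
check: Δy/Fy = (-7/100) / (-7/20) = 1/5 ✓

α = 1/5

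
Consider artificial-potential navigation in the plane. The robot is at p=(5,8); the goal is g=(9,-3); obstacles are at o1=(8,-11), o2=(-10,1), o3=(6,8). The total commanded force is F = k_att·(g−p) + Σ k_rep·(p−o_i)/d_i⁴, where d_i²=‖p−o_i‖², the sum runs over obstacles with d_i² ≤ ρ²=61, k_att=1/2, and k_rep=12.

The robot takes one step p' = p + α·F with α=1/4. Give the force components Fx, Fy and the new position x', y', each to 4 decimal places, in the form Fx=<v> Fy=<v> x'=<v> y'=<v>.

Fx=-10.0000 Fy=-5.5000 x'=2.5000 y'=6.6250

F_att = 1/2·(g−p) = 1/2·(4,-11) = (2.0000,-5.5000)
o1: d²=370 > ρ²=61 → inactive
o2: d²=274 > ρ²=61 → inactive
o3: d²=1 ≤ ρ²=61; F_rep = 12·(-1,0)/1² = (-12.0000,0.0000)
F = F_att + ΣF_rep = (-10.0000,-5.5000)
p' = p + 1/4·F = (2.5000,6.6250)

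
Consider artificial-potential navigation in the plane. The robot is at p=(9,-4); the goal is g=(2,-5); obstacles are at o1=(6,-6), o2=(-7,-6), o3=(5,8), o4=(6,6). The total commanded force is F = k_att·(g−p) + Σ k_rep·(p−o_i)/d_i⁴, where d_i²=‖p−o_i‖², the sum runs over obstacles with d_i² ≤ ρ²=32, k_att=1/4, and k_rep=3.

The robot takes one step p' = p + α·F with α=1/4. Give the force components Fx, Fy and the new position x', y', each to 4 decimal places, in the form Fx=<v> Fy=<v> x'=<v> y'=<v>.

F_att = 1/4·(g−p) = 1/4·(-7,-1) = (-1.7500,-0.2500)
o1: d²=13 ≤ ρ²=32; F_rep = 3·(3,2)/13² = (0.0533,0.0355)
o2: d²=260 > ρ²=32 → inactive
o3: d²=160 > ρ²=32 → inactive
o4: d²=109 > ρ²=32 → inactive
F = F_att + ΣF_rep = (-1.6967,-0.2145)
p' = p + 1/4·F = (8.5758,-4.0536)

Fx=-1.6967 Fy=-0.2145 x'=8.5758 y'=-4.0536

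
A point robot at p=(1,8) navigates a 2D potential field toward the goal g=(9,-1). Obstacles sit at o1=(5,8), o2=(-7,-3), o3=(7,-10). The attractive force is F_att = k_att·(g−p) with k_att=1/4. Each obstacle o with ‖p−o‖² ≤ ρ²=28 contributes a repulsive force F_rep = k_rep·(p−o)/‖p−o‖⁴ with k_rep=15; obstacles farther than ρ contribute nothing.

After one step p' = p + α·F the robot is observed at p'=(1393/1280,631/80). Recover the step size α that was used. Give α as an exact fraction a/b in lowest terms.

α = 1/20

F_att = 1/4·(g−p) = 1/4·(8,-9) = (2.0000,-2.2500)
o1: d²=16 ≤ ρ²=28; F_rep = 15·(-4,0)/16² = (-0.2344,0.0000)
o2: d²=185 > ρ²=28 → inactive
o3: d²=360 > ρ²=28 → inactive
F = F_att + ΣF_rep = (1.7656,-2.2500)
Δp = p'−p = (0.0883,-0.1125); α = Δx/Fx = (113/1280) / (113/64) = 1/20
check: Δy/Fy = (-9/80) / (-9/4) = 1/20 ✓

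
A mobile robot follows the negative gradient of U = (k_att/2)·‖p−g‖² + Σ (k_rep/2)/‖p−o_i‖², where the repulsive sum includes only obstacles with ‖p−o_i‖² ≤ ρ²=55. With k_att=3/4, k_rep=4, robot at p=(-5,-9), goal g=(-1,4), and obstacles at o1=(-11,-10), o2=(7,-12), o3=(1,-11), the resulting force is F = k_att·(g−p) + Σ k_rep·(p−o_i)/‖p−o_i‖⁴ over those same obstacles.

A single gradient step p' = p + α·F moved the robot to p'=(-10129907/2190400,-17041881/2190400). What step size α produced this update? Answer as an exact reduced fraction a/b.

F_att = 3/4·(g−p) = 3/4·(4,13) = (3.0000,9.7500)
o1: d²=37 ≤ ρ²=55; F_rep = 4·(6,1)/37² = (0.0175,0.0029)
o2: d²=153 > ρ²=55 → inactive
o3: d²=40 ≤ ρ²=55; F_rep = 4·(-6,2)/40² = (-0.0150,0.0050)
F = F_att + ΣF_rep = (3.0025,9.7579)
Δp = p'−p = (0.3753,1.2197); α = Δx/Fx = (822093/2190400) / (822093/273800) = 1/8
check: Δy/Fy = (2671719/2190400) / (2671719/273800) = 1/8 ✓

α = 1/8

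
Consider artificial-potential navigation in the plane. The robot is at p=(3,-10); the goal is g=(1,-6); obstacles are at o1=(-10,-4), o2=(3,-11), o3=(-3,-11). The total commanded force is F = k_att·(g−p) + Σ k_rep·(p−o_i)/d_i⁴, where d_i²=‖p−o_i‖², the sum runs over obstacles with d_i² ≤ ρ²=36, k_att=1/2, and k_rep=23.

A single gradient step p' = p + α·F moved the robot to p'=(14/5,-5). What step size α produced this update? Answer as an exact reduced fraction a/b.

F_att = 1/2·(g−p) = 1/2·(-2,4) = (-1.0000,2.0000)
o1: d²=205 > ρ²=36 → inactive
o2: d²=1 ≤ ρ²=36; F_rep = 23·(0,1)/1² = (0.0000,23.0000)
o3: d²=37 > ρ²=36 → inactive
F = F_att + ΣF_rep = (-1.0000,25.0000)
Δp = p'−p = (-0.2000,5.0000); α = Δx/Fx = (-1/5) / (-1) = 1/5
check: Δy/Fy = (5) / (25) = 1/5 ✓

α = 1/5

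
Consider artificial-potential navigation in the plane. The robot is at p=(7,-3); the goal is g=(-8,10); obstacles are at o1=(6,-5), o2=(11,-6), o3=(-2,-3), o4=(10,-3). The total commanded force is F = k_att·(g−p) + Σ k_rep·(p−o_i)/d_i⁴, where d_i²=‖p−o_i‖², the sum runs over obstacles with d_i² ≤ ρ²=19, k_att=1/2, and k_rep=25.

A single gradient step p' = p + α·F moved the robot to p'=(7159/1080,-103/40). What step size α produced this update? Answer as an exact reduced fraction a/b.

F_att = 1/2·(g−p) = 1/2·(-15,13) = (-7.5000,6.5000)
o1: d²=5 ≤ ρ²=19; F_rep = 25·(1,2)/5² = (1.0000,2.0000)
o2: d²=25 > ρ²=19 → inactive
o3: d²=81 > ρ²=19 → inactive
o4: d²=9 ≤ ρ²=19; F_rep = 25·(-3,0)/9² = (-0.9259,0.0000)
F = F_att + ΣF_rep = (-7.4259,8.5000)
Δp = p'−p = (-0.3713,0.4250); α = Δx/Fx = (-401/1080) / (-401/54) = 1/20
check: Δy/Fy = (17/40) / (17/2) = 1/20 ✓

α = 1/20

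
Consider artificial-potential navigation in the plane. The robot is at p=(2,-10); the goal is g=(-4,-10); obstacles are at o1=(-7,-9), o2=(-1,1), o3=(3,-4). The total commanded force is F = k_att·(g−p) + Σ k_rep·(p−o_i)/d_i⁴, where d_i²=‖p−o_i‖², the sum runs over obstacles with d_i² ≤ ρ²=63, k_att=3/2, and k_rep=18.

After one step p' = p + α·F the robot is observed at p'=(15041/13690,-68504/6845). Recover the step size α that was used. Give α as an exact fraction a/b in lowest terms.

F_att = 3/2·(g−p) = 3/2·(-6,0) = (-9.0000,0.0000)
o1: d²=82 > ρ²=63 → inactive
o2: d²=130 > ρ²=63 → inactive
o3: d²=37 ≤ ρ²=63; F_rep = 18·(-1,-6)/37² = (-0.0131,-0.0789)
F = F_att + ΣF_rep = (-9.0131,-0.0789)
Δp = p'−p = (-0.9013,-0.0079); α = Δx/Fx = (-12339/13690) / (-12339/1369) = 1/10
check: Δy/Fy = (-54/6845) / (-108/1369) = 1/10 ✓

α = 1/10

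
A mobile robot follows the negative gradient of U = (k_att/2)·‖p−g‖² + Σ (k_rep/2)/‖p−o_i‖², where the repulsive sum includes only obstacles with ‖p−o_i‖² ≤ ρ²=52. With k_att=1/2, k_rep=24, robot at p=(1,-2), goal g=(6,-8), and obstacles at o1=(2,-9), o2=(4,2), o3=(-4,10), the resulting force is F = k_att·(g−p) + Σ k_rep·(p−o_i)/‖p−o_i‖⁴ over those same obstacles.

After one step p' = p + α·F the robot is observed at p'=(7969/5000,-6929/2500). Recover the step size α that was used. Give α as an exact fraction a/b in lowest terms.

α = 1/4

F_att = 1/2·(g−p) = 1/2·(5,-6) = (2.5000,-3.0000)
o1: d²=50 ≤ ρ²=52; F_rep = 24·(-1,7)/50² = (-0.0096,0.0672)
o2: d²=25 ≤ ρ²=52; F_rep = 24·(-3,-4)/25² = (-0.1152,-0.1536)
o3: d²=169 > ρ²=52 → inactive
F = F_att + ΣF_rep = (2.3752,-3.0864)
Δp = p'−p = (0.5938,-0.7716); α = Δx/Fx = (2969/5000) / (2969/1250) = 1/4
check: Δy/Fy = (-1929/2500) / (-1929/625) = 1/4 ✓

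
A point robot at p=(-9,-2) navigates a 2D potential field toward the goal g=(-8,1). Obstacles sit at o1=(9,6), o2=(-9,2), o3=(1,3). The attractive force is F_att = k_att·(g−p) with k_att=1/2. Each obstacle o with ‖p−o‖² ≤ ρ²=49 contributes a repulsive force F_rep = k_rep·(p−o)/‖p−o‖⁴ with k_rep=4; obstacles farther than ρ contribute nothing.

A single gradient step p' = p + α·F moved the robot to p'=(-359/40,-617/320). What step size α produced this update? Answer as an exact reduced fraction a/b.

α = 1/20

F_att = 1/2·(g−p) = 1/2·(1,3) = (0.5000,1.5000)
o1: d²=388 > ρ²=49 → inactive
o2: d²=16 ≤ ρ²=49; F_rep = 4·(0,-4)/16² = (0.0000,-0.0625)
o3: d²=125 > ρ²=49 → inactive
F = F_att + ΣF_rep = (0.5000,1.4375)
Δp = p'−p = (0.0250,0.0719); α = Δx/Fx = (1/40) / (1/2) = 1/20
check: Δy/Fy = (23/320) / (23/16) = 1/20 ✓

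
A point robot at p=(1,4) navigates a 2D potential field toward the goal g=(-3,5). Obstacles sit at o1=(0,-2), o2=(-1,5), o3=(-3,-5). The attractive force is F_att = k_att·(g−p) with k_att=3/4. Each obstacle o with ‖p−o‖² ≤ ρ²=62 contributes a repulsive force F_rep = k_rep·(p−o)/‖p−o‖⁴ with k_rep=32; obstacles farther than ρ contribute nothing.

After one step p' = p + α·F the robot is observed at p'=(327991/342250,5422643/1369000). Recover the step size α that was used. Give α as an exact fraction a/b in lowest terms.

α = 1/10

F_att = 3/4·(g−p) = 3/4·(-4,1) = (-3.0000,0.7500)
o1: d²=37 ≤ ρ²=62; F_rep = 32·(1,6)/37² = (0.0234,0.1402)
o2: d²=5 ≤ ρ²=62; F_rep = 32·(2,-1)/5² = (2.5600,-1.2800)
o3: d²=97 > ρ²=62 → inactive
F = F_att + ΣF_rep = (-0.4166,-0.3898)
Δp = p'−p = (-0.0417,-0.0390); α = Δx/Fx = (-14259/342250) / (-14259/34225) = 1/10
check: Δy/Fy = (-53357/1369000) / (-53357/136900) = 1/10 ✓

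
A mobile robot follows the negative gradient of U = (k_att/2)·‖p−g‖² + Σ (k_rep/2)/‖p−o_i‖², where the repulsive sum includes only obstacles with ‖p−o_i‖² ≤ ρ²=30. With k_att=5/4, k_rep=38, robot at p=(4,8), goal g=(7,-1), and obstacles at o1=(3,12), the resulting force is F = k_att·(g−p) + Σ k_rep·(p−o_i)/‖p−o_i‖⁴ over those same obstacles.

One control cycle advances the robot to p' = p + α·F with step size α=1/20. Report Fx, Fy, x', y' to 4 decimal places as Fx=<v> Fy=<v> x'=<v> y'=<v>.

F_att = 5/4·(g−p) = 5/4·(3,-9) = (3.7500,-11.2500)
o1: d²=17 ≤ ρ²=30; F_rep = 38·(1,-4)/17² = (0.1315,-0.5260)
F = F_att + ΣF_rep = (3.8815,-11.7760)
p' = p + 1/20·F = (4.1941,7.4112)

Fx=3.8815 Fy=-11.7760 x'=4.1941 y'=7.4112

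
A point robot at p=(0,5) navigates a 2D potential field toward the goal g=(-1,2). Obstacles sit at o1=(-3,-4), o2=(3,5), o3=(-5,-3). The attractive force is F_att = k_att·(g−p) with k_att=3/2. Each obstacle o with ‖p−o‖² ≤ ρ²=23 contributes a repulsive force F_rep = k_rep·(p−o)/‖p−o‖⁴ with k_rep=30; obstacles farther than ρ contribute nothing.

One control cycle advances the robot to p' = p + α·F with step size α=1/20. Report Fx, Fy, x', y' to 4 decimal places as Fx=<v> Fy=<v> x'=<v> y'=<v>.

F_att = 3/2·(g−p) = 3/2·(-1,-3) = (-1.5000,-4.5000)
o1: d²=90 > ρ²=23 → inactive
o2: d²=9 ≤ ρ²=23; F_rep = 30·(-3,0)/9² = (-1.1111,0.0000)
o3: d²=89 > ρ²=23 → inactive
F = F_att + ΣF_rep = (-2.6111,-4.5000)
p' = p + 1/20·F = (-0.1306,4.7750)

Fx=-2.6111 Fy=-4.5000 x'=-0.1306 y'=4.7750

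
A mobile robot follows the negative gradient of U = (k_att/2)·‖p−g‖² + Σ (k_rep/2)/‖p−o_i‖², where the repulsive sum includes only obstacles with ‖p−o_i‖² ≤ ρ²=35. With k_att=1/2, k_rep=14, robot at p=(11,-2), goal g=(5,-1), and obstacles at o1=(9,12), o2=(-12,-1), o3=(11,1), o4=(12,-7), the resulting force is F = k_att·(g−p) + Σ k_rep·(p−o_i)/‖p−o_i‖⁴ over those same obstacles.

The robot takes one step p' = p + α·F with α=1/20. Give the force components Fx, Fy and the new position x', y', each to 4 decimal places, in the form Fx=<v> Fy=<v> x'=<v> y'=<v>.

F_att = 1/2·(g−p) = 1/2·(-6,1) = (-3.0000,0.5000)
o1: d²=200 > ρ²=35 → inactive
o2: d²=530 > ρ²=35 → inactive
o3: d²=9 ≤ ρ²=35; F_rep = 14·(0,-3)/9² = (0.0000,-0.5185)
o4: d²=26 ≤ ρ²=35; F_rep = 14·(-1,5)/26² = (-0.0207,0.1036)
F = F_att + ΣF_rep = (-3.0207,0.0850)
p' = p + 1/20·F = (10.8490,-1.9957)

Fx=-3.0207 Fy=0.0850 x'=10.8490 y'=-1.9957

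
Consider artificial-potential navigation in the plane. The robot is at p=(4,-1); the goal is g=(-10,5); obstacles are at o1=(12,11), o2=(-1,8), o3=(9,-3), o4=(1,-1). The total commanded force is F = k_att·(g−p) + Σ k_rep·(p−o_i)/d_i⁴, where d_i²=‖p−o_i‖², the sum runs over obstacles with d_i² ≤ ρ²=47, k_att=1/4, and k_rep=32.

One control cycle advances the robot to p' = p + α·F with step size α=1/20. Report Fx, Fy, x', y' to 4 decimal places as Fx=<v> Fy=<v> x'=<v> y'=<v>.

F_att = 1/4·(g−p) = 1/4·(-14,6) = (-3.5000,1.5000)
o1: d²=208 > ρ²=47 → inactive
o2: d²=106 > ρ²=47 → inactive
o3: d²=29 ≤ ρ²=47; F_rep = 32·(-5,2)/29² = (-0.1902,0.0761)
o4: d²=9 ≤ ρ²=47; F_rep = 32·(3,0)/9² = (1.1852,0.0000)
F = F_att + ΣF_rep = (-2.5051,1.5761)
p' = p + 1/20·F = (3.8747,-0.9212)

Fx=-2.5051 Fy=1.5761 x'=3.8747 y'=-0.9212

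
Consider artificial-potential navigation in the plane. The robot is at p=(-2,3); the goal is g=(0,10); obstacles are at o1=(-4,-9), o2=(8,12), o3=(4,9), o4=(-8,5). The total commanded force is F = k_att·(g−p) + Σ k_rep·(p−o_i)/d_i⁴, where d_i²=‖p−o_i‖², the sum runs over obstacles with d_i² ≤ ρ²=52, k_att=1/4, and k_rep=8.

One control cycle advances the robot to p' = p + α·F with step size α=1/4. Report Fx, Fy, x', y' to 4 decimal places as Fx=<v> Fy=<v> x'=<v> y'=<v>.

Fx=0.5300 Fy=1.7400 x'=-1.8675 y'=3.4350

F_att = 1/4·(g−p) = 1/4·(2,7) = (0.5000,1.7500)
o1: d²=148 > ρ²=52 → inactive
o2: d²=181 > ρ²=52 → inactive
o3: d²=72 > ρ²=52 → inactive
o4: d²=40 ≤ ρ²=52; F_rep = 8·(6,-2)/40² = (0.0300,-0.0100)
F = F_att + ΣF_rep = (0.5300,1.7400)
p' = p + 1/4·F = (-1.8675,3.4350)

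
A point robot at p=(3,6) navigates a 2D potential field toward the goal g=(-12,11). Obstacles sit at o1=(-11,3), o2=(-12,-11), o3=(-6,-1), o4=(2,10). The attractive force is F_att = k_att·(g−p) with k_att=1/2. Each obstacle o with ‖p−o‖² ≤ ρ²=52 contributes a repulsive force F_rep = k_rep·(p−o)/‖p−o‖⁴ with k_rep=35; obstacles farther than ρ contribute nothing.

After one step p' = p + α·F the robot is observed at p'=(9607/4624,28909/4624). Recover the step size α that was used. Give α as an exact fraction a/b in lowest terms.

α = 1/8

F_att = 1/2·(g−p) = 1/2·(-15,5) = (-7.5000,2.5000)
o1: d²=205 > ρ²=52 → inactive
o2: d²=514 > ρ²=52 → inactive
o3: d²=130 > ρ²=52 → inactive
o4: d²=17 ≤ ρ²=52; F_rep = 35·(1,-4)/17² = (0.1211,-0.4844)
F = F_att + ΣF_rep = (-7.3789,2.0156)
Δp = p'−p = (-0.9224,0.2519); α = Δx/Fx = (-4265/4624) / (-4265/578) = 1/8
check: Δy/Fy = (1165/4624) / (1165/578) = 1/8 ✓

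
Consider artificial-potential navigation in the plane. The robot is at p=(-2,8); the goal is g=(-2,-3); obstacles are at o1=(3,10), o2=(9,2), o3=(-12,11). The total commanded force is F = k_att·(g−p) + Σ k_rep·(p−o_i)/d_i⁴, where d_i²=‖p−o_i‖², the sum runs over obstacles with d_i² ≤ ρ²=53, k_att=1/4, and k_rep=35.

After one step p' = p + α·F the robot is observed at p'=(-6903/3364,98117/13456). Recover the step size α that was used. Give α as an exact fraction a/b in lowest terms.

F_att = 1/4·(g−p) = 1/4·(0,-11) = (0.0000,-2.7500)
o1: d²=29 ≤ ρ²=53; F_rep = 35·(-5,-2)/29² = (-0.2081,-0.0832)
o2: d²=157 > ρ²=53 → inactive
o3: d²=109 > ρ²=53 → inactive
F = F_att + ΣF_rep = (-0.2081,-2.8332)
Δp = p'−p = (-0.0520,-0.7083); α = Δx/Fx = (-175/3364) / (-175/841) = 1/4
check: Δy/Fy = (-9531/13456) / (-9531/3364) = 1/4 ✓

α = 1/4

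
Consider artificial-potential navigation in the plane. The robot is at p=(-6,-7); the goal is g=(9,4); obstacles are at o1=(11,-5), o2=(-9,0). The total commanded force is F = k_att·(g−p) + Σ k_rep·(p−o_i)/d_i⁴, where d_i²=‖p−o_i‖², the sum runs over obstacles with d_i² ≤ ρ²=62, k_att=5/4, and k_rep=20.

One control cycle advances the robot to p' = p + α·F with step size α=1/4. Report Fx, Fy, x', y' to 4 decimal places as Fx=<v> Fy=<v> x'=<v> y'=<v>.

F_att = 5/4·(g−p) = 5/4·(15,11) = (18.7500,13.7500)
o1: d²=293 > ρ²=62 → inactive
o2: d²=58 ≤ ρ²=62; F_rep = 20·(3,-7)/58² = (0.0178,-0.0416)
F = F_att + ΣF_rep = (18.7678,13.7084)
p' = p + 1/4·F = (-1.3080,-3.5729)

Fx=18.7678 Fy=13.7084 x'=-1.3080 y'=-3.5729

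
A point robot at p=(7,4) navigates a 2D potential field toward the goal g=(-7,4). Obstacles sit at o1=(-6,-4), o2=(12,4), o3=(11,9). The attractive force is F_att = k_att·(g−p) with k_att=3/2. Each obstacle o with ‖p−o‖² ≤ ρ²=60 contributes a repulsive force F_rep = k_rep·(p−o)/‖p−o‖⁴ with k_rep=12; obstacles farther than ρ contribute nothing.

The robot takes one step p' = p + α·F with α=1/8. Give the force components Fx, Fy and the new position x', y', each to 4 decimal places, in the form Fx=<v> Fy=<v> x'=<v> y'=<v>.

F_att = 3/2·(g−p) = 3/2·(-14,0) = (-21.0000,0.0000)
o1: d²=233 > ρ²=60 → inactive
o2: d²=25 ≤ ρ²=60; F_rep = 12·(-5,0)/25² = (-0.0960,0.0000)
o3: d²=41 ≤ ρ²=60; F_rep = 12·(-4,-5)/41² = (-0.0286,-0.0357)
F = F_att + ΣF_rep = (-21.1246,-0.0357)
p' = p + 1/8·F = (4.3594,3.9955)

Fx=-21.1246 Fy=-0.0357 x'=4.3594 y'=3.9955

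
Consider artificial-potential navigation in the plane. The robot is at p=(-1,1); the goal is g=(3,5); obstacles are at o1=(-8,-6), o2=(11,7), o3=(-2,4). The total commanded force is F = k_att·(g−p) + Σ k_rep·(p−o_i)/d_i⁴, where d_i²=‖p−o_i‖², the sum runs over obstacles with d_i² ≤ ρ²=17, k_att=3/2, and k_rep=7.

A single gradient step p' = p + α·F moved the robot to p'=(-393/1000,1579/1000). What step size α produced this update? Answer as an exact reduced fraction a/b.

F_att = 3/2·(g−p) = 3/2·(4,4) = (6.0000,6.0000)
o1: d²=98 > ρ²=17 → inactive
o2: d²=180 > ρ²=17 → inactive
o3: d²=10 ≤ ρ²=17; F_rep = 7·(1,-3)/10² = (0.0700,-0.2100)
F = F_att + ΣF_rep = (6.0700,5.7900)
Δp = p'−p = (0.6070,0.5790); α = Δx/Fx = (607/1000) / (607/100) = 1/10
check: Δy/Fy = (579/1000) / (579/100) = 1/10 ✓

α = 1/10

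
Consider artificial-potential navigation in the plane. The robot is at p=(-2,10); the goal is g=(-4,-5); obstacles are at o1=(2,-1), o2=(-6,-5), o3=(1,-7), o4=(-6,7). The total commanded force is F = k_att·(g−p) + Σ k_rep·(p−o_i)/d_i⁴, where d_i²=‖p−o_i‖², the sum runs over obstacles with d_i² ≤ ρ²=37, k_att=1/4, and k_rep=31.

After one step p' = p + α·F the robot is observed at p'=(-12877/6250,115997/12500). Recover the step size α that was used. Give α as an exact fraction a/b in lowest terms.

α = 1/5

F_att = 1/4·(g−p) = 1/4·(-2,-15) = (-0.5000,-3.7500)
o1: d²=137 > ρ²=37 → inactive
o2: d²=241 > ρ²=37 → inactive
o3: d²=298 > ρ²=37 → inactive
o4: d²=25 ≤ ρ²=37; F_rep = 31·(4,3)/25² = (0.1984,0.1488)
F = F_att + ΣF_rep = (-0.3016,-3.6012)
Δp = p'−p = (-0.0603,-0.7202); α = Δx/Fx = (-377/6250) / (-377/1250) = 1/5
check: Δy/Fy = (-9003/12500) / (-9003/2500) = 1/5 ✓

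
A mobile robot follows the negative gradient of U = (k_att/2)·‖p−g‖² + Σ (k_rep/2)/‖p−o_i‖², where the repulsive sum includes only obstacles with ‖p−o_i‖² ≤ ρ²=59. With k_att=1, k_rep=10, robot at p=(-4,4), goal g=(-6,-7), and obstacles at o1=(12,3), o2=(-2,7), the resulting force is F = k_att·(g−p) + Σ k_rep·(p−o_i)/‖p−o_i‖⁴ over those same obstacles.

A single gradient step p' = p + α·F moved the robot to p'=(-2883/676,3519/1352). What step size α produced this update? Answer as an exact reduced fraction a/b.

F_att = 1·(g−p) = 1·(-2,-11) = (-2.0000,-11.0000)
o1: d²=257 > ρ²=59 → inactive
o2: d²=13 ≤ ρ²=59; F_rep = 10·(-2,-3)/13² = (-0.1183,-0.1775)
F = F_att + ΣF_rep = (-2.1183,-11.1775)
Δp = p'−p = (-0.2648,-1.3972); α = Δx/Fx = (-179/676) / (-358/169) = 1/8
check: Δy/Fy = (-1889/1352) / (-1889/169) = 1/8 ✓

α = 1/8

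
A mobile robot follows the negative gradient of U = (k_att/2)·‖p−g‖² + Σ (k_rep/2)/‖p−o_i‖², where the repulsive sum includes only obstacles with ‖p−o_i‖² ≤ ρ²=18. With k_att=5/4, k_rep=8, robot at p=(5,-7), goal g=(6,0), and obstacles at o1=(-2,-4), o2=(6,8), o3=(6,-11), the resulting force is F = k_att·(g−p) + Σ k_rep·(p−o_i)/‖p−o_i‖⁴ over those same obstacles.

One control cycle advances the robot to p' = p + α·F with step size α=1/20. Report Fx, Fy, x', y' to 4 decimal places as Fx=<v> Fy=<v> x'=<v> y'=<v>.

F_att = 5/4·(g−p) = 5/4·(1,7) = (1.2500,8.7500)
o1: d²=58 > ρ²=18 → inactive
o2: d²=226 > ρ²=18 → inactive
o3: d²=17 ≤ ρ²=18; F_rep = 8·(-1,4)/17² = (-0.0277,0.1107)
F = F_att + ΣF_rep = (1.2223,8.8607)
p' = p + 1/20·F = (5.0611,-6.5570)

Fx=1.2223 Fy=8.8607 x'=5.0611 y'=-6.5570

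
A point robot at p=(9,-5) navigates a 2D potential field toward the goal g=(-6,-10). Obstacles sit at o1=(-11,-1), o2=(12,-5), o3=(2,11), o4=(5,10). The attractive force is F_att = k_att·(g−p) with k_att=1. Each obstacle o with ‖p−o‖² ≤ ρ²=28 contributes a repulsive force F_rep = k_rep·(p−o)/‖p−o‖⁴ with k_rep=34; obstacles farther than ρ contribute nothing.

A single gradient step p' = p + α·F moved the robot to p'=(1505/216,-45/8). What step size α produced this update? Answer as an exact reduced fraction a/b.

α = 1/8

F_att = 1·(g−p) = 1·(-15,-5) = (-15.0000,-5.0000)
o1: d²=416 > ρ²=28 → inactive
o2: d²=9 ≤ ρ²=28; F_rep = 34·(-3,0)/9² = (-1.2593,0.0000)
o3: d²=305 > ρ²=28 → inactive
o4: d²=241 > ρ²=28 → inactive
F = F_att + ΣF_rep = (-16.2593,-5.0000)
Δp = p'−p = (-2.0324,-0.6250); α = Δx/Fx = (-439/216) / (-439/27) = 1/8
check: Δy/Fy = (-5/8) / (-5) = 1/8 ✓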